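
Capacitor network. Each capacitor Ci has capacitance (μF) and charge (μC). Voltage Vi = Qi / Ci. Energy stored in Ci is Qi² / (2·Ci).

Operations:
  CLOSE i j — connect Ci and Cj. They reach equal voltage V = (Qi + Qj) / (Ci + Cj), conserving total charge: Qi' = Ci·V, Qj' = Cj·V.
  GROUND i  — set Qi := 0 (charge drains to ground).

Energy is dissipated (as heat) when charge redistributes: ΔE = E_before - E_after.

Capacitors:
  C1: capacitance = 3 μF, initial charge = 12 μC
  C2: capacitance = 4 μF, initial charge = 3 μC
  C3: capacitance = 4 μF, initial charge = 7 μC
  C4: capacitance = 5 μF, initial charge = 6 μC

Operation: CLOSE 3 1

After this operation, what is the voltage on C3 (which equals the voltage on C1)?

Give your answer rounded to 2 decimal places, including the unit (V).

Answer: 2.71 V

Derivation:
Initial: C1(3μF, Q=12μC, V=4.00V), C2(4μF, Q=3μC, V=0.75V), C3(4μF, Q=7μC, V=1.75V), C4(5μF, Q=6μC, V=1.20V)
Op 1: CLOSE 3-1: Q_total=19.00, C_total=7.00, V=2.71; Q3=10.86, Q1=8.14; dissipated=4.339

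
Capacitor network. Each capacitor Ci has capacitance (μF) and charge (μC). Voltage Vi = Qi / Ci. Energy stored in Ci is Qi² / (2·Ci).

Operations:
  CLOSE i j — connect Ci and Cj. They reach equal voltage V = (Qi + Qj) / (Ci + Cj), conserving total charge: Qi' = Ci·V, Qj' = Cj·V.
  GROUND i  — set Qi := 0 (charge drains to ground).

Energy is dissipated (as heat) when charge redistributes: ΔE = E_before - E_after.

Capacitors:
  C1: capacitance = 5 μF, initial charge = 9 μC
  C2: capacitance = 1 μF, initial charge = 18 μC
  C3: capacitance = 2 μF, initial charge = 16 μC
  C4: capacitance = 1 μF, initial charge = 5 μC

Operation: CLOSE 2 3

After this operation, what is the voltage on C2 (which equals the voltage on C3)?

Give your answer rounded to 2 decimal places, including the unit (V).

Answer: 11.33 V

Derivation:
Initial: C1(5μF, Q=9μC, V=1.80V), C2(1μF, Q=18μC, V=18.00V), C3(2μF, Q=16μC, V=8.00V), C4(1μF, Q=5μC, V=5.00V)
Op 1: CLOSE 2-3: Q_total=34.00, C_total=3.00, V=11.33; Q2=11.33, Q3=22.67; dissipated=33.333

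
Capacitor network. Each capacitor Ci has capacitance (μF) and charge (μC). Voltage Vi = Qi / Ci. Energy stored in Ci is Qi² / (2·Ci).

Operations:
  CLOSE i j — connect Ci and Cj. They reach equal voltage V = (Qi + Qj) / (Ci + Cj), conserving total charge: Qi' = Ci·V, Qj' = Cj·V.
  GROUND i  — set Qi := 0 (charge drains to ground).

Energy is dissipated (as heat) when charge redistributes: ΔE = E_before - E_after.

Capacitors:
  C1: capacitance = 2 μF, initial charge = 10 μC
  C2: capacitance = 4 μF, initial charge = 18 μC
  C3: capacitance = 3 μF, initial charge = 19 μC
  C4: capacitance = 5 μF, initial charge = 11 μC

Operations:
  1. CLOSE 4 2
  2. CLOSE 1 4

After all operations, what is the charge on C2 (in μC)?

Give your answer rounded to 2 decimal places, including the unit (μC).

Answer: 12.89 μC

Derivation:
Initial: C1(2μF, Q=10μC, V=5.00V), C2(4μF, Q=18μC, V=4.50V), C3(3μF, Q=19μC, V=6.33V), C4(5μF, Q=11μC, V=2.20V)
Op 1: CLOSE 4-2: Q_total=29.00, C_total=9.00, V=3.22; Q4=16.11, Q2=12.89; dissipated=5.878
Op 2: CLOSE 1-4: Q_total=26.11, C_total=7.00, V=3.73; Q1=7.46, Q4=18.65; dissipated=2.257
Final charges: Q1=7.46, Q2=12.89, Q3=19.00, Q4=18.65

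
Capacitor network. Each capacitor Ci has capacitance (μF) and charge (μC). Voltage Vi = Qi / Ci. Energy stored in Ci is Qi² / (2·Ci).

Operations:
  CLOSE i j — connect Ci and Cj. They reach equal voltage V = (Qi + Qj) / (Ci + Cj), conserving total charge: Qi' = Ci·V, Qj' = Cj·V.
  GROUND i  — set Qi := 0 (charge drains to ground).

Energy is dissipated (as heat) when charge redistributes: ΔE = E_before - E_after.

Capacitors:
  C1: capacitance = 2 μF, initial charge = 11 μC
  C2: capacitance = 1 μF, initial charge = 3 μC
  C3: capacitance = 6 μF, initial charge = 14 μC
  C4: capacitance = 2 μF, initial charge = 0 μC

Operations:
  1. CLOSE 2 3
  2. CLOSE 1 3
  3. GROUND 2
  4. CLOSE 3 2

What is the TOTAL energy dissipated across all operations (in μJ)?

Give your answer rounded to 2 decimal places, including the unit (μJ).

Initial: C1(2μF, Q=11μC, V=5.50V), C2(1μF, Q=3μC, V=3.00V), C3(6μF, Q=14μC, V=2.33V), C4(2μF, Q=0μC, V=0.00V)
Op 1: CLOSE 2-3: Q_total=17.00, C_total=7.00, V=2.43; Q2=2.43, Q3=14.57; dissipated=0.190
Op 2: CLOSE 1-3: Q_total=25.57, C_total=8.00, V=3.20; Q1=6.39, Q3=19.18; dissipated=7.075
Op 3: GROUND 2: Q2=0; energy lost=2.949
Op 4: CLOSE 3-2: Q_total=19.18, C_total=7.00, V=2.74; Q3=16.44, Q2=2.74; dissipated=4.379
Total dissipated: 14.593 μJ

Answer: 14.59 μJ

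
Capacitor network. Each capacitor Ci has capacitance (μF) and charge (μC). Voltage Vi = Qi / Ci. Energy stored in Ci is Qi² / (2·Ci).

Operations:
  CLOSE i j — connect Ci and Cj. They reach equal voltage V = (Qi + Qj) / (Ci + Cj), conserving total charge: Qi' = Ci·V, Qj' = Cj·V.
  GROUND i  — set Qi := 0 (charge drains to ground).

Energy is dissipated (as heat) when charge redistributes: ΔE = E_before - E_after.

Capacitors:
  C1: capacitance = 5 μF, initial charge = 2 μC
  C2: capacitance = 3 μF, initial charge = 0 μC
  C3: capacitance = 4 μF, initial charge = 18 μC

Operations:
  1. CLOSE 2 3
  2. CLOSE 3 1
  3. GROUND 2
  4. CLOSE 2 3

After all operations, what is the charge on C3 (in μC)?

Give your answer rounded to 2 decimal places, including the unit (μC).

Answer: 3.12 μC

Derivation:
Initial: C1(5μF, Q=2μC, V=0.40V), C2(3μF, Q=0μC, V=0.00V), C3(4μF, Q=18μC, V=4.50V)
Op 1: CLOSE 2-3: Q_total=18.00, C_total=7.00, V=2.57; Q2=7.71, Q3=10.29; dissipated=17.357
Op 2: CLOSE 3-1: Q_total=12.29, C_total=9.00, V=1.37; Q3=5.46, Q1=6.83; dissipated=5.239
Op 3: GROUND 2: Q2=0; energy lost=9.918
Op 4: CLOSE 2-3: Q_total=5.46, C_total=7.00, V=0.78; Q2=2.34, Q3=3.12; dissipated=1.597
Final charges: Q1=6.83, Q2=2.34, Q3=3.12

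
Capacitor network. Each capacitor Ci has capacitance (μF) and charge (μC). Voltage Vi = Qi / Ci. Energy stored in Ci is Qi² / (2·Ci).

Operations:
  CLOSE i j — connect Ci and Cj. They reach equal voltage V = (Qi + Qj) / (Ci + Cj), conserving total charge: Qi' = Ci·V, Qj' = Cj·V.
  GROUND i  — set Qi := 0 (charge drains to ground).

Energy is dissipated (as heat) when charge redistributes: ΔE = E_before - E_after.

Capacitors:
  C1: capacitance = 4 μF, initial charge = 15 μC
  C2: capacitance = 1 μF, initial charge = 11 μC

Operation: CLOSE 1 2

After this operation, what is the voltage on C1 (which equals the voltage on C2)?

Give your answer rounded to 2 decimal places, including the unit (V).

Answer: 5.20 V

Derivation:
Initial: C1(4μF, Q=15μC, V=3.75V), C2(1μF, Q=11μC, V=11.00V)
Op 1: CLOSE 1-2: Q_total=26.00, C_total=5.00, V=5.20; Q1=20.80, Q2=5.20; dissipated=21.025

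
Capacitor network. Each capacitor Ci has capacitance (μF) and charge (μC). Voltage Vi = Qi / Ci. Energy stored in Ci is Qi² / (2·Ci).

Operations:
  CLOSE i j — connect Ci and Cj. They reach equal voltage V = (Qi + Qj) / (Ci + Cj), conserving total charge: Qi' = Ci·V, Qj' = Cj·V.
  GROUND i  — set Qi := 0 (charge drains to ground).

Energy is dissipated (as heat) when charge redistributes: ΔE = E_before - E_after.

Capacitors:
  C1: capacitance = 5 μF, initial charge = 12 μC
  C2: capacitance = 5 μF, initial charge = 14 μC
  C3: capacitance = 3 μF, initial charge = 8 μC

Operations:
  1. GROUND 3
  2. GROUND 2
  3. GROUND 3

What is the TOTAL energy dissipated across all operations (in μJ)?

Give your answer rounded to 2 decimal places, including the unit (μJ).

Initial: C1(5μF, Q=12μC, V=2.40V), C2(5μF, Q=14μC, V=2.80V), C3(3μF, Q=8μC, V=2.67V)
Op 1: GROUND 3: Q3=0; energy lost=10.667
Op 2: GROUND 2: Q2=0; energy lost=19.600
Op 3: GROUND 3: Q3=0; energy lost=0.000
Total dissipated: 30.267 μJ

Answer: 30.27 μJ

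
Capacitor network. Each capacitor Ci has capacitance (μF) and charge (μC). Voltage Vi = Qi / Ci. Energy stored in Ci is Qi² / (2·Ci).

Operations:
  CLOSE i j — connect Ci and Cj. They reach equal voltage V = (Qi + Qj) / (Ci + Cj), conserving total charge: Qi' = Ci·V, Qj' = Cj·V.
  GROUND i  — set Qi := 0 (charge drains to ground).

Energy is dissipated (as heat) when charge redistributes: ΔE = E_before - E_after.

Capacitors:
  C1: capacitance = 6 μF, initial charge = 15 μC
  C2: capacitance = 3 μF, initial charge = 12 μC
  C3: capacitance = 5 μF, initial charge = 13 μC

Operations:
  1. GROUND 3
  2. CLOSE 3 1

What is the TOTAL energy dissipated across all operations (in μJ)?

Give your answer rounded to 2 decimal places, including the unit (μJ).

Initial: C1(6μF, Q=15μC, V=2.50V), C2(3μF, Q=12μC, V=4.00V), C3(5μF, Q=13μC, V=2.60V)
Op 1: GROUND 3: Q3=0; energy lost=16.900
Op 2: CLOSE 3-1: Q_total=15.00, C_total=11.00, V=1.36; Q3=6.82, Q1=8.18; dissipated=8.523
Total dissipated: 25.423 μJ

Answer: 25.42 μJ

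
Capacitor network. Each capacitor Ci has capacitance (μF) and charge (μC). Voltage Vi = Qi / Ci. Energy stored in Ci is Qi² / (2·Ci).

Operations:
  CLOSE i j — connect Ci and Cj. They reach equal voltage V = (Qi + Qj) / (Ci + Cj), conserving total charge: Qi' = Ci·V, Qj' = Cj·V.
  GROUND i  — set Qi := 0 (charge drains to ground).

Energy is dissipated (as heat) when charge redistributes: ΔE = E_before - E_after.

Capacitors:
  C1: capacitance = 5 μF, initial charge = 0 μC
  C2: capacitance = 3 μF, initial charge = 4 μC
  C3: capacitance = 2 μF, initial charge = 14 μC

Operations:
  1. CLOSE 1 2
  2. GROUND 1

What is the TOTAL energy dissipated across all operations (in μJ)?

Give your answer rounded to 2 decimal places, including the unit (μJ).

Answer: 2.29 μJ

Derivation:
Initial: C1(5μF, Q=0μC, V=0.00V), C2(3μF, Q=4μC, V=1.33V), C3(2μF, Q=14μC, V=7.00V)
Op 1: CLOSE 1-2: Q_total=4.00, C_total=8.00, V=0.50; Q1=2.50, Q2=1.50; dissipated=1.667
Op 2: GROUND 1: Q1=0; energy lost=0.625
Total dissipated: 2.292 μJ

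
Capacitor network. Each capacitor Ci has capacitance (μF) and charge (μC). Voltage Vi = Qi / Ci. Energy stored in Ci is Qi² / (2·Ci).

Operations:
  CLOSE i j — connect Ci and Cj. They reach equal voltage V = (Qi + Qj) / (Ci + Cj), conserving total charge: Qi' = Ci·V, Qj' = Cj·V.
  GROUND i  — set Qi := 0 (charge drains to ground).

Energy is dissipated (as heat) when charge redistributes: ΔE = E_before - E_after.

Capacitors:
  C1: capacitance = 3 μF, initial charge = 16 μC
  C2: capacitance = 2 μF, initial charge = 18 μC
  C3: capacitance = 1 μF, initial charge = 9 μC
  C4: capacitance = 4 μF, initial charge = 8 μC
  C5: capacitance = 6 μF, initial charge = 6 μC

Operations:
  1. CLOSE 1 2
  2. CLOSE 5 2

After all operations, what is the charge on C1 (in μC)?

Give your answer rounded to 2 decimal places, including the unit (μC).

Answer: 20.40 μC

Derivation:
Initial: C1(3μF, Q=16μC, V=5.33V), C2(2μF, Q=18μC, V=9.00V), C3(1μF, Q=9μC, V=9.00V), C4(4μF, Q=8μC, V=2.00V), C5(6μF, Q=6μC, V=1.00V)
Op 1: CLOSE 1-2: Q_total=34.00, C_total=5.00, V=6.80; Q1=20.40, Q2=13.60; dissipated=8.067
Op 2: CLOSE 5-2: Q_total=19.60, C_total=8.00, V=2.45; Q5=14.70, Q2=4.90; dissipated=25.230
Final charges: Q1=20.40, Q2=4.90, Q3=9.00, Q4=8.00, Q5=14.70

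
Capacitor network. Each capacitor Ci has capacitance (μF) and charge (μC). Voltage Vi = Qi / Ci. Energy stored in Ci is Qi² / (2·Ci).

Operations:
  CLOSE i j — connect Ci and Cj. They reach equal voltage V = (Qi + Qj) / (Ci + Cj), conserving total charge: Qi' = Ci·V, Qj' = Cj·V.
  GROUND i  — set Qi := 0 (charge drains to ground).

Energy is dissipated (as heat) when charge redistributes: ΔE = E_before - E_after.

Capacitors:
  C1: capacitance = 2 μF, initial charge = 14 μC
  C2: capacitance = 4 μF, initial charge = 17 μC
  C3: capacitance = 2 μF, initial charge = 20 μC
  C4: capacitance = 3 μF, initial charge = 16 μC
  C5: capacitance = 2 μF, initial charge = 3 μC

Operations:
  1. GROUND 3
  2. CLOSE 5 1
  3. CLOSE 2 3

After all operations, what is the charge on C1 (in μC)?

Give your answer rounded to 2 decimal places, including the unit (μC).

Answer: 8.50 μC

Derivation:
Initial: C1(2μF, Q=14μC, V=7.00V), C2(4μF, Q=17μC, V=4.25V), C3(2μF, Q=20μC, V=10.00V), C4(3μF, Q=16μC, V=5.33V), C5(2μF, Q=3μC, V=1.50V)
Op 1: GROUND 3: Q3=0; energy lost=100.000
Op 2: CLOSE 5-1: Q_total=17.00, C_total=4.00, V=4.25; Q5=8.50, Q1=8.50; dissipated=15.125
Op 3: CLOSE 2-3: Q_total=17.00, C_total=6.00, V=2.83; Q2=11.33, Q3=5.67; dissipated=12.042
Final charges: Q1=8.50, Q2=11.33, Q3=5.67, Q4=16.00, Q5=8.50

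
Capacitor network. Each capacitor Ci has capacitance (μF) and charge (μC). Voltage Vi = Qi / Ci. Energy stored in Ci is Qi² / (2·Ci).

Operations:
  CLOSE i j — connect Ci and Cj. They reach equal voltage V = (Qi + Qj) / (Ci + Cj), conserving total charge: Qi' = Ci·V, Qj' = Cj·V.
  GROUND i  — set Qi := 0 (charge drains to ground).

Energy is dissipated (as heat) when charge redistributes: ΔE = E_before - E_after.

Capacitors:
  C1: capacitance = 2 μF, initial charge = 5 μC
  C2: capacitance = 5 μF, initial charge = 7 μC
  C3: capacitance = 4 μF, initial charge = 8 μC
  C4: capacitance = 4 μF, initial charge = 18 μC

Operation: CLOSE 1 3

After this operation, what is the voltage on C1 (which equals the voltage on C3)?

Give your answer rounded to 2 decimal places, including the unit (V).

Initial: C1(2μF, Q=5μC, V=2.50V), C2(5μF, Q=7μC, V=1.40V), C3(4μF, Q=8μC, V=2.00V), C4(4μF, Q=18μC, V=4.50V)
Op 1: CLOSE 1-3: Q_total=13.00, C_total=6.00, V=2.17; Q1=4.33, Q3=8.67; dissipated=0.167

Answer: 2.17 V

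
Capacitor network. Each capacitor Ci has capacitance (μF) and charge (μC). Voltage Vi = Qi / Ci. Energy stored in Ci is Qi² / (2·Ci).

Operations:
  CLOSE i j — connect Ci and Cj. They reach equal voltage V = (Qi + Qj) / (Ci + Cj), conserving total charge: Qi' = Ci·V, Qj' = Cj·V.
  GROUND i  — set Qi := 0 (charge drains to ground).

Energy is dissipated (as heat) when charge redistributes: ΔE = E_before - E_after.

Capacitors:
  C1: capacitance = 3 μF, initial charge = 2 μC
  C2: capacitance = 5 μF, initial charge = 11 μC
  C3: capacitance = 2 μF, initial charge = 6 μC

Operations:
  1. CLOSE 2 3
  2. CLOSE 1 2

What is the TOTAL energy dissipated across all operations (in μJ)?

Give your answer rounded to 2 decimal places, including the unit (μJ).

Answer: 3.37 μJ

Derivation:
Initial: C1(3μF, Q=2μC, V=0.67V), C2(5μF, Q=11μC, V=2.20V), C3(2μF, Q=6μC, V=3.00V)
Op 1: CLOSE 2-3: Q_total=17.00, C_total=7.00, V=2.43; Q2=12.14, Q3=4.86; dissipated=0.457
Op 2: CLOSE 1-2: Q_total=14.14, C_total=8.00, V=1.77; Q1=5.30, Q2=8.84; dissipated=2.910
Total dissipated: 3.367 μJ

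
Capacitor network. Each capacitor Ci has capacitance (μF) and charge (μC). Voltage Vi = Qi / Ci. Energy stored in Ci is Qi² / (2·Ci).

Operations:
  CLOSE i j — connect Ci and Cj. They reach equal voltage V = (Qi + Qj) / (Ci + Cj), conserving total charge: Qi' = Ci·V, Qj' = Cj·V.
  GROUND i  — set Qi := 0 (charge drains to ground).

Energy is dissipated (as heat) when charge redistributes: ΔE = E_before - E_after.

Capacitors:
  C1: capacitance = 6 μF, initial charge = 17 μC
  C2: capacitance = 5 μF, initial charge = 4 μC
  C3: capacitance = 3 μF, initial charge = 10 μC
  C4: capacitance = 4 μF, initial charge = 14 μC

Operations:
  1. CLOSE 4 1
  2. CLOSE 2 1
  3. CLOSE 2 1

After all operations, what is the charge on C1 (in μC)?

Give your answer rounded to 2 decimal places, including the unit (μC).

Answer: 12.33 μC

Derivation:
Initial: C1(6μF, Q=17μC, V=2.83V), C2(5μF, Q=4μC, V=0.80V), C3(3μF, Q=10μC, V=3.33V), C4(4μF, Q=14μC, V=3.50V)
Op 1: CLOSE 4-1: Q_total=31.00, C_total=10.00, V=3.10; Q4=12.40, Q1=18.60; dissipated=0.533
Op 2: CLOSE 2-1: Q_total=22.60, C_total=11.00, V=2.05; Q2=10.27, Q1=12.33; dissipated=7.214
Op 3: CLOSE 2-1: Q_total=22.60, C_total=11.00, V=2.05; Q2=10.27, Q1=12.33; dissipated=0.000
Final charges: Q1=12.33, Q2=10.27, Q3=10.00, Q4=12.40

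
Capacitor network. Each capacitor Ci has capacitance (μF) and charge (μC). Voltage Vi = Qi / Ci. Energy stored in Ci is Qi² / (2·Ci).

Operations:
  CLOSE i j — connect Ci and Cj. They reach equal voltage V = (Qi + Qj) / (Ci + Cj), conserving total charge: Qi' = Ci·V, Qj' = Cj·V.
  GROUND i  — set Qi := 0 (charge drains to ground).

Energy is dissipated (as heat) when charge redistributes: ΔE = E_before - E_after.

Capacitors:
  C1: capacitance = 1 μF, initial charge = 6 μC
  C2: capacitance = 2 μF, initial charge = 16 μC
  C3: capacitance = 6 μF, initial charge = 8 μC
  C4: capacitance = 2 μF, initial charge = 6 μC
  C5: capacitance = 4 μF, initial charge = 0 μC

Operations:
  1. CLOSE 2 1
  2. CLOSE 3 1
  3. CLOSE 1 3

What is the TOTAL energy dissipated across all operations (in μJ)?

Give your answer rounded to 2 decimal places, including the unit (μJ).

Answer: 16.76 μJ

Derivation:
Initial: C1(1μF, Q=6μC, V=6.00V), C2(2μF, Q=16μC, V=8.00V), C3(6μF, Q=8μC, V=1.33V), C4(2μF, Q=6μC, V=3.00V), C5(4μF, Q=0μC, V=0.00V)
Op 1: CLOSE 2-1: Q_total=22.00, C_total=3.00, V=7.33; Q2=14.67, Q1=7.33; dissipated=1.333
Op 2: CLOSE 3-1: Q_total=15.33, C_total=7.00, V=2.19; Q3=13.14, Q1=2.19; dissipated=15.429
Op 3: CLOSE 1-3: Q_total=15.33, C_total=7.00, V=2.19; Q1=2.19, Q3=13.14; dissipated=0.000
Total dissipated: 16.762 μJ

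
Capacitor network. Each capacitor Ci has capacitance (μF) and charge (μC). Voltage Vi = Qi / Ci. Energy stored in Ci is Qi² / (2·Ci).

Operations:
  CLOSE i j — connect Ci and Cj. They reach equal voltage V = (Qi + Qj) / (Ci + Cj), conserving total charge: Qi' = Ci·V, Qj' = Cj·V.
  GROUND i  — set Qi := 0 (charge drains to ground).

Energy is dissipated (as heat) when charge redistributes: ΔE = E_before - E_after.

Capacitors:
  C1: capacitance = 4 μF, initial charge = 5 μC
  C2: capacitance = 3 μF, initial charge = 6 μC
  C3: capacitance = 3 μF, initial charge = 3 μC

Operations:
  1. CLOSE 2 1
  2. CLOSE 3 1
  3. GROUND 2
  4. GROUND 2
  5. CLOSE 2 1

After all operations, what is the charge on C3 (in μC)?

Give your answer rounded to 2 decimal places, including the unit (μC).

Initial: C1(4μF, Q=5μC, V=1.25V), C2(3μF, Q=6μC, V=2.00V), C3(3μF, Q=3μC, V=1.00V)
Op 1: CLOSE 2-1: Q_total=11.00, C_total=7.00, V=1.57; Q2=4.71, Q1=6.29; dissipated=0.482
Op 2: CLOSE 3-1: Q_total=9.29, C_total=7.00, V=1.33; Q3=3.98, Q1=5.31; dissipated=0.280
Op 3: GROUND 2: Q2=0; energy lost=3.704
Op 4: GROUND 2: Q2=0; energy lost=0.000
Op 5: CLOSE 2-1: Q_total=5.31, C_total=7.00, V=0.76; Q2=2.27, Q1=3.03; dissipated=1.508
Final charges: Q1=3.03, Q2=2.27, Q3=3.98

Answer: 3.98 μC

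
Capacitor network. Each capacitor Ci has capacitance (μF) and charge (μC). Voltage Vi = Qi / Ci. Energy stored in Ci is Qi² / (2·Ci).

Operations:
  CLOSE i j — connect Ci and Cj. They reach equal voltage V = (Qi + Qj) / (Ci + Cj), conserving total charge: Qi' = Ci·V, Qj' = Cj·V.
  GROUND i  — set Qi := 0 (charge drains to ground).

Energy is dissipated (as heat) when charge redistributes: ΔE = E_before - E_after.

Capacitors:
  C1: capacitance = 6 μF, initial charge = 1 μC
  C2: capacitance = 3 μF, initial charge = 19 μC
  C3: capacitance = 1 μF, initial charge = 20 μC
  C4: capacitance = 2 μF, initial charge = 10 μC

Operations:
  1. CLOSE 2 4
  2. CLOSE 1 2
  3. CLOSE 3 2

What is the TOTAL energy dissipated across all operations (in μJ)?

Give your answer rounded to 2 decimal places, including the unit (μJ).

Initial: C1(6μF, Q=1μC, V=0.17V), C2(3μF, Q=19μC, V=6.33V), C3(1μF, Q=20μC, V=20.00V), C4(2μF, Q=10μC, V=5.00V)
Op 1: CLOSE 2-4: Q_total=29.00, C_total=5.00, V=5.80; Q2=17.40, Q4=11.60; dissipated=1.067
Op 2: CLOSE 1-2: Q_total=18.40, C_total=9.00, V=2.04; Q1=12.27, Q2=6.13; dissipated=31.734
Op 3: CLOSE 3-2: Q_total=26.13, C_total=4.00, V=6.53; Q3=6.53, Q2=19.60; dissipated=120.901
Total dissipated: 153.702 μJ

Answer: 153.70 μJ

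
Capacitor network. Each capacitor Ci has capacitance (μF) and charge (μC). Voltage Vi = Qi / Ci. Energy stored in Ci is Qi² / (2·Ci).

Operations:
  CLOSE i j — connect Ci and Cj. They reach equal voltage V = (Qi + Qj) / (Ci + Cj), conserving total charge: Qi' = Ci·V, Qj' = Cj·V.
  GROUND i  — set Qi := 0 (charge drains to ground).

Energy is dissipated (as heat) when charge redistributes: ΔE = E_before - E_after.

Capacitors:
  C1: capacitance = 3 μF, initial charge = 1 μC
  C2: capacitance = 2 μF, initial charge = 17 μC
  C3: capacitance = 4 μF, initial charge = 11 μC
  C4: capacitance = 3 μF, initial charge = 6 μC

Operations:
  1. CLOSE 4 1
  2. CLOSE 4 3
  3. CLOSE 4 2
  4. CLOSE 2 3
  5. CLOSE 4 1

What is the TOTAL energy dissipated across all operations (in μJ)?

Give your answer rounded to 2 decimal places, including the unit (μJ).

Initial: C1(3μF, Q=1μC, V=0.33V), C2(2μF, Q=17μC, V=8.50V), C3(4μF, Q=11μC, V=2.75V), C4(3μF, Q=6μC, V=2.00V)
Op 1: CLOSE 4-1: Q_total=7.00, C_total=6.00, V=1.17; Q4=3.50, Q1=3.50; dissipated=2.083
Op 2: CLOSE 4-3: Q_total=14.50, C_total=7.00, V=2.07; Q4=6.21, Q3=8.29; dissipated=2.149
Op 3: CLOSE 4-2: Q_total=23.21, C_total=5.00, V=4.64; Q4=13.93, Q2=9.29; dissipated=24.796
Op 4: CLOSE 2-3: Q_total=17.57, C_total=6.00, V=2.93; Q2=5.86, Q3=11.71; dissipated=4.408
Op 5: CLOSE 4-1: Q_total=17.43, C_total=6.00, V=2.90; Q4=8.71, Q1=8.71; dissipated=9.063
Total dissipated: 42.499 μJ

Answer: 42.50 μJ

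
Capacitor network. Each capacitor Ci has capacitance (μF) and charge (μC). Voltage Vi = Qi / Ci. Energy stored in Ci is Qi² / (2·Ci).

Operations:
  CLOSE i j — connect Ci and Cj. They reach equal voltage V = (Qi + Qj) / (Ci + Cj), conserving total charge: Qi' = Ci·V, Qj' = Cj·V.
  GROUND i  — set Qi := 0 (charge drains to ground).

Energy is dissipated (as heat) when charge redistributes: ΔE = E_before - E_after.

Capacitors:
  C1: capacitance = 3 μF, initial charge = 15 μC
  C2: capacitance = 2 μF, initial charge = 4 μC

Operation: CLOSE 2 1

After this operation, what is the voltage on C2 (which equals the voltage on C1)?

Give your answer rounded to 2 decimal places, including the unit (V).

Initial: C1(3μF, Q=15μC, V=5.00V), C2(2μF, Q=4μC, V=2.00V)
Op 1: CLOSE 2-1: Q_total=19.00, C_total=5.00, V=3.80; Q2=7.60, Q1=11.40; dissipated=5.400

Answer: 3.80 V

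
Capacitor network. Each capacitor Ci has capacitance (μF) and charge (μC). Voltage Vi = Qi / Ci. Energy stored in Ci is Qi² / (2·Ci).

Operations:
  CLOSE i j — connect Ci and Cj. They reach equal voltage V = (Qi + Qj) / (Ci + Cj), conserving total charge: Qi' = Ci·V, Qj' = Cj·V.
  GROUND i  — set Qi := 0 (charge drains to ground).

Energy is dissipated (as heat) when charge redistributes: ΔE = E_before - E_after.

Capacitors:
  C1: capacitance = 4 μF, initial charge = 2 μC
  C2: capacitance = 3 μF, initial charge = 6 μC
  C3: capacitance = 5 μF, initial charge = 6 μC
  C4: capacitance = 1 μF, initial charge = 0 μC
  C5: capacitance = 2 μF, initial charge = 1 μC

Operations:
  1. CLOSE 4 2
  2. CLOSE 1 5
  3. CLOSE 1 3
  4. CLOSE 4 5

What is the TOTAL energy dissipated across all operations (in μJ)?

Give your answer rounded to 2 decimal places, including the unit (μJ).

Answer: 2.38 μJ

Derivation:
Initial: C1(4μF, Q=2μC, V=0.50V), C2(3μF, Q=6μC, V=2.00V), C3(5μF, Q=6μC, V=1.20V), C4(1μF, Q=0μC, V=0.00V), C5(2μF, Q=1μC, V=0.50V)
Op 1: CLOSE 4-2: Q_total=6.00, C_total=4.00, V=1.50; Q4=1.50, Q2=4.50; dissipated=1.500
Op 2: CLOSE 1-5: Q_total=3.00, C_total=6.00, V=0.50; Q1=2.00, Q5=1.00; dissipated=0.000
Op 3: CLOSE 1-3: Q_total=8.00, C_total=9.00, V=0.89; Q1=3.56, Q3=4.44; dissipated=0.544
Op 4: CLOSE 4-5: Q_total=2.50, C_total=3.00, V=0.83; Q4=0.83, Q5=1.67; dissipated=0.333
Total dissipated: 2.378 μJ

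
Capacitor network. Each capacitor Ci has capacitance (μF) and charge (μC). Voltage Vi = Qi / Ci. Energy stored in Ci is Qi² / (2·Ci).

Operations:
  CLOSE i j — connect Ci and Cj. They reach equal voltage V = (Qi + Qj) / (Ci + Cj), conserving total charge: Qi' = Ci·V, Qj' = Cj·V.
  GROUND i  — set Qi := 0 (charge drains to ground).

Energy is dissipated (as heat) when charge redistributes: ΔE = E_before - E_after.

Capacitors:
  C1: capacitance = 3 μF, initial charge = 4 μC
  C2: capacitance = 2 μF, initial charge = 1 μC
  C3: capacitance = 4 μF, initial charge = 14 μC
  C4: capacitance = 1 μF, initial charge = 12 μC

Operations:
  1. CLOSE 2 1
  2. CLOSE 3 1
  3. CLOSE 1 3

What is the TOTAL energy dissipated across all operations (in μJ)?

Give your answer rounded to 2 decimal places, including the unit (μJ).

Answer: 5.77 μJ

Derivation:
Initial: C1(3μF, Q=4μC, V=1.33V), C2(2μF, Q=1μC, V=0.50V), C3(4μF, Q=14μC, V=3.50V), C4(1μF, Q=12μC, V=12.00V)
Op 1: CLOSE 2-1: Q_total=5.00, C_total=5.00, V=1.00; Q2=2.00, Q1=3.00; dissipated=0.417
Op 2: CLOSE 3-1: Q_total=17.00, C_total=7.00, V=2.43; Q3=9.71, Q1=7.29; dissipated=5.357
Op 3: CLOSE 1-3: Q_total=17.00, C_total=7.00, V=2.43; Q1=7.29, Q3=9.71; dissipated=0.000
Total dissipated: 5.774 μJ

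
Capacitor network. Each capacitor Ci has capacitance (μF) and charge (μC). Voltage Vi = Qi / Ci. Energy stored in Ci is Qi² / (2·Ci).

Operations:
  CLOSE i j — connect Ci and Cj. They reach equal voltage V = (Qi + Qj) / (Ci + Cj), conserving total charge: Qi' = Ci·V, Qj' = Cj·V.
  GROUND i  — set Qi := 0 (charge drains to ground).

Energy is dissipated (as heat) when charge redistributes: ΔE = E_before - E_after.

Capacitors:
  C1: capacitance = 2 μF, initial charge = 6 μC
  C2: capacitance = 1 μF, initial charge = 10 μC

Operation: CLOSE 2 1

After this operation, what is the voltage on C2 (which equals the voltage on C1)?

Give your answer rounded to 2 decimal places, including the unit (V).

Initial: C1(2μF, Q=6μC, V=3.00V), C2(1μF, Q=10μC, V=10.00V)
Op 1: CLOSE 2-1: Q_total=16.00, C_total=3.00, V=5.33; Q2=5.33, Q1=10.67; dissipated=16.333

Answer: 5.33 V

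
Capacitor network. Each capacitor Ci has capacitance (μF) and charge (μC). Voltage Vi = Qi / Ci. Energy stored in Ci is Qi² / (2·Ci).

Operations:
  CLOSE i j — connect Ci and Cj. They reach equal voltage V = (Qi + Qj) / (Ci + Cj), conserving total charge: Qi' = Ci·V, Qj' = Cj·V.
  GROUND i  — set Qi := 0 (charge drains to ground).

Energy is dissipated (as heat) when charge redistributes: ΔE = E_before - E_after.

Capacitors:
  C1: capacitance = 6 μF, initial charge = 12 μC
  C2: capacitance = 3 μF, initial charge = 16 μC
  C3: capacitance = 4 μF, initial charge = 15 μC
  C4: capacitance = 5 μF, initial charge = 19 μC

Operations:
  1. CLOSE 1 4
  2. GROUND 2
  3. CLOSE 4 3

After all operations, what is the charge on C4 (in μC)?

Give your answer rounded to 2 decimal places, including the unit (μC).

Initial: C1(6μF, Q=12μC, V=2.00V), C2(3μF, Q=16μC, V=5.33V), C3(4μF, Q=15μC, V=3.75V), C4(5μF, Q=19μC, V=3.80V)
Op 1: CLOSE 1-4: Q_total=31.00, C_total=11.00, V=2.82; Q1=16.91, Q4=14.09; dissipated=4.418
Op 2: GROUND 2: Q2=0; energy lost=42.667
Op 3: CLOSE 4-3: Q_total=29.09, C_total=9.00, V=3.23; Q4=16.16, Q3=12.93; dissipated=0.965
Final charges: Q1=16.91, Q2=0.00, Q3=12.93, Q4=16.16

Answer: 16.16 μC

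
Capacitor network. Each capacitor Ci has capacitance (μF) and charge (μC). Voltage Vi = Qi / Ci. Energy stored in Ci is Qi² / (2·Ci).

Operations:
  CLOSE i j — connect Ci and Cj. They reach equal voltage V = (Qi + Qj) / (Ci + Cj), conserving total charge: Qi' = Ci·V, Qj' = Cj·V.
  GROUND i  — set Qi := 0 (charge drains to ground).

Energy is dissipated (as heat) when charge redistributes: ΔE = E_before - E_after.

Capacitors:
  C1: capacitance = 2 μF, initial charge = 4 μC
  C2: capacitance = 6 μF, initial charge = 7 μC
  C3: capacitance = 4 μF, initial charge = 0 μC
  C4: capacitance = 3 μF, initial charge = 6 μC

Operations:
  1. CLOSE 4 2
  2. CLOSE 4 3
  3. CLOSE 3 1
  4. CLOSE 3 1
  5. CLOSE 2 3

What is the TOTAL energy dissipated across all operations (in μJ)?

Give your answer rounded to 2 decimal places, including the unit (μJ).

Initial: C1(2μF, Q=4μC, V=2.00V), C2(6μF, Q=7μC, V=1.17V), C3(4μF, Q=0μC, V=0.00V), C4(3μF, Q=6μC, V=2.00V)
Op 1: CLOSE 4-2: Q_total=13.00, C_total=9.00, V=1.44; Q4=4.33, Q2=8.67; dissipated=0.694
Op 2: CLOSE 4-3: Q_total=4.33, C_total=7.00, V=0.62; Q4=1.86, Q3=2.48; dissipated=1.788
Op 3: CLOSE 3-1: Q_total=6.48, C_total=6.00, V=1.08; Q3=4.32, Q1=2.16; dissipated=1.271
Op 4: CLOSE 3-1: Q_total=6.48, C_total=6.00, V=1.08; Q3=4.32, Q1=2.16; dissipated=0.000
Op 5: CLOSE 2-3: Q_total=12.98, C_total=10.00, V=1.30; Q2=7.79, Q3=5.19; dissipated=0.160
Total dissipated: 3.914 μJ

Answer: 3.91 μJ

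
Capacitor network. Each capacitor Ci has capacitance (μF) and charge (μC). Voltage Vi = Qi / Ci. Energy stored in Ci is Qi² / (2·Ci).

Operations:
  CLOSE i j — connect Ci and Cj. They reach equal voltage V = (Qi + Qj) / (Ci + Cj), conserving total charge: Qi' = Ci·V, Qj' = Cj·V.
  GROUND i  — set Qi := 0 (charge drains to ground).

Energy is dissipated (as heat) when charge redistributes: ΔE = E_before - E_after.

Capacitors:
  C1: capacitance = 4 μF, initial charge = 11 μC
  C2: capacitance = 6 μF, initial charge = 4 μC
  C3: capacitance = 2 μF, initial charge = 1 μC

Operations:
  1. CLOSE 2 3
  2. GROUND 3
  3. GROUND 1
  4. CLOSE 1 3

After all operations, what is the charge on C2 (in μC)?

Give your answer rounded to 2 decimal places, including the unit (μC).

Initial: C1(4μF, Q=11μC, V=2.75V), C2(6μF, Q=4μC, V=0.67V), C3(2μF, Q=1μC, V=0.50V)
Op 1: CLOSE 2-3: Q_total=5.00, C_total=8.00, V=0.62; Q2=3.75, Q3=1.25; dissipated=0.021
Op 2: GROUND 3: Q3=0; energy lost=0.391
Op 3: GROUND 1: Q1=0; energy lost=15.125
Op 4: CLOSE 1-3: Q_total=0.00, C_total=6.00, V=0.00; Q1=0.00, Q3=0.00; dissipated=0.000
Final charges: Q1=0.00, Q2=3.75, Q3=0.00

Answer: 3.75 μC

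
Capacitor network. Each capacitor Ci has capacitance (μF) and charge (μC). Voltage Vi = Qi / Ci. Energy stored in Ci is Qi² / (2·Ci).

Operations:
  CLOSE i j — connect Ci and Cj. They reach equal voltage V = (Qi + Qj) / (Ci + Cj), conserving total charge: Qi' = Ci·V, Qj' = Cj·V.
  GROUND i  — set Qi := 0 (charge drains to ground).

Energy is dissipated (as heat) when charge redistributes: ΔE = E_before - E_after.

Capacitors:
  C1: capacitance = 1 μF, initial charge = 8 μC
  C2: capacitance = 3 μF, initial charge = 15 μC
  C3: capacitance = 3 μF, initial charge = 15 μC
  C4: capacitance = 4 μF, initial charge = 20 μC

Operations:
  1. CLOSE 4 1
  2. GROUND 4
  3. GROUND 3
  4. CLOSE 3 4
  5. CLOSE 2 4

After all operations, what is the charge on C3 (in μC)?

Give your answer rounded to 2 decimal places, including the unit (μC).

Initial: C1(1μF, Q=8μC, V=8.00V), C2(3μF, Q=15μC, V=5.00V), C3(3μF, Q=15μC, V=5.00V), C4(4μF, Q=20μC, V=5.00V)
Op 1: CLOSE 4-1: Q_total=28.00, C_total=5.00, V=5.60; Q4=22.40, Q1=5.60; dissipated=3.600
Op 2: GROUND 4: Q4=0; energy lost=62.720
Op 3: GROUND 3: Q3=0; energy lost=37.500
Op 4: CLOSE 3-4: Q_total=0.00, C_total=7.00, V=0.00; Q3=0.00, Q4=0.00; dissipated=0.000
Op 5: CLOSE 2-4: Q_total=15.00, C_total=7.00, V=2.14; Q2=6.43, Q4=8.57; dissipated=21.429
Final charges: Q1=5.60, Q2=6.43, Q3=0.00, Q4=8.57

Answer: 0.00 μC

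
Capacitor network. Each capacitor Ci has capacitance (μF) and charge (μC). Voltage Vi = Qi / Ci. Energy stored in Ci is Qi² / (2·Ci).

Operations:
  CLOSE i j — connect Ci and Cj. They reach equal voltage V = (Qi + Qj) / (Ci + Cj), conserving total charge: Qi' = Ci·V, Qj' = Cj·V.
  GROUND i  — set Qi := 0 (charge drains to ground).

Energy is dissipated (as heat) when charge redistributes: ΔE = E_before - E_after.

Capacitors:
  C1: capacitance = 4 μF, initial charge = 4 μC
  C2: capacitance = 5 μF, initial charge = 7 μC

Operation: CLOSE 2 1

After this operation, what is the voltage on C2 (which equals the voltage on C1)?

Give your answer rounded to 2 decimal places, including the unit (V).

Answer: 1.22 V

Derivation:
Initial: C1(4μF, Q=4μC, V=1.00V), C2(5μF, Q=7μC, V=1.40V)
Op 1: CLOSE 2-1: Q_total=11.00, C_total=9.00, V=1.22; Q2=6.11, Q1=4.89; dissipated=0.178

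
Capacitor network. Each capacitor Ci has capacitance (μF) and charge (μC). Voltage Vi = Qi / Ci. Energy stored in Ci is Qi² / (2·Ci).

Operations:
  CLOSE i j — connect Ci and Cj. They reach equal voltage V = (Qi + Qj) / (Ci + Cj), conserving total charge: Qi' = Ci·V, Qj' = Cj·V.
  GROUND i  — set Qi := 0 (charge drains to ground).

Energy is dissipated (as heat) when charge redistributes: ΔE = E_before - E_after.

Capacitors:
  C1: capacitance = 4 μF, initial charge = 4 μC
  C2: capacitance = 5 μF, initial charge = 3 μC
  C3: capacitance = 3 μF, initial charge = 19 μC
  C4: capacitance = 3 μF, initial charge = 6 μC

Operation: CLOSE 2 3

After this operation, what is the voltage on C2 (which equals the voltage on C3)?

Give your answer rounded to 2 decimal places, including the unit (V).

Answer: 2.75 V

Derivation:
Initial: C1(4μF, Q=4μC, V=1.00V), C2(5μF, Q=3μC, V=0.60V), C3(3μF, Q=19μC, V=6.33V), C4(3μF, Q=6μC, V=2.00V)
Op 1: CLOSE 2-3: Q_total=22.00, C_total=8.00, V=2.75; Q2=13.75, Q3=8.25; dissipated=30.817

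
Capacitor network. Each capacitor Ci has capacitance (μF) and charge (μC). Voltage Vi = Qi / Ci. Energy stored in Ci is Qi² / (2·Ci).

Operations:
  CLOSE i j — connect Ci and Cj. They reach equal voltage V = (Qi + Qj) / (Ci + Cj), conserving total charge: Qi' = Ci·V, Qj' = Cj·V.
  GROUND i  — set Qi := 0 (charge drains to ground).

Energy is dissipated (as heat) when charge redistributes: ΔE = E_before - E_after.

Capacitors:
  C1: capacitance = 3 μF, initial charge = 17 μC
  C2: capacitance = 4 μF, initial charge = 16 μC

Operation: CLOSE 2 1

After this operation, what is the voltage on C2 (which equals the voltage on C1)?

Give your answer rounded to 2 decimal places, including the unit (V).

Answer: 4.71 V

Derivation:
Initial: C1(3μF, Q=17μC, V=5.67V), C2(4μF, Q=16μC, V=4.00V)
Op 1: CLOSE 2-1: Q_total=33.00, C_total=7.00, V=4.71; Q2=18.86, Q1=14.14; dissipated=2.381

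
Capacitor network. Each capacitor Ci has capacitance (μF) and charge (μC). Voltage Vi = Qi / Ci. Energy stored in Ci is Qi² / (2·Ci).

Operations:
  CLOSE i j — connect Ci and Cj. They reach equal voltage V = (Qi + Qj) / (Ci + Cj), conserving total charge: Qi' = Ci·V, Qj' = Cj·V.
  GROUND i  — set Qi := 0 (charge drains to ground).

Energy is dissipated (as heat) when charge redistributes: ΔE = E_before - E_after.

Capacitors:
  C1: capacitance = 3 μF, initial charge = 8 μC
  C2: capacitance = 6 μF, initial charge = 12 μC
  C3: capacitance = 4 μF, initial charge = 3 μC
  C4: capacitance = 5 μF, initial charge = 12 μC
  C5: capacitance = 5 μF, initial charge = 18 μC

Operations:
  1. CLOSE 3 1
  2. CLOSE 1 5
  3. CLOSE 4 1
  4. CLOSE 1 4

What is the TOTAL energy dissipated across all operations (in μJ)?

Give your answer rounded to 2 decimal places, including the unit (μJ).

Answer: 7.19 μJ

Derivation:
Initial: C1(3μF, Q=8μC, V=2.67V), C2(6μF, Q=12μC, V=2.00V), C3(4μF, Q=3μC, V=0.75V), C4(5μF, Q=12μC, V=2.40V), C5(5μF, Q=18μC, V=3.60V)
Op 1: CLOSE 3-1: Q_total=11.00, C_total=7.00, V=1.57; Q3=6.29, Q1=4.71; dissipated=3.149
Op 2: CLOSE 1-5: Q_total=22.71, C_total=8.00, V=2.84; Q1=8.52, Q5=14.20; dissipated=3.858
Op 3: CLOSE 4-1: Q_total=20.52, C_total=8.00, V=2.56; Q4=12.82, Q1=7.69; dissipated=0.181
Op 4: CLOSE 1-4: Q_total=20.52, C_total=8.00, V=2.56; Q1=7.69, Q4=12.82; dissipated=0.000
Total dissipated: 7.188 μJ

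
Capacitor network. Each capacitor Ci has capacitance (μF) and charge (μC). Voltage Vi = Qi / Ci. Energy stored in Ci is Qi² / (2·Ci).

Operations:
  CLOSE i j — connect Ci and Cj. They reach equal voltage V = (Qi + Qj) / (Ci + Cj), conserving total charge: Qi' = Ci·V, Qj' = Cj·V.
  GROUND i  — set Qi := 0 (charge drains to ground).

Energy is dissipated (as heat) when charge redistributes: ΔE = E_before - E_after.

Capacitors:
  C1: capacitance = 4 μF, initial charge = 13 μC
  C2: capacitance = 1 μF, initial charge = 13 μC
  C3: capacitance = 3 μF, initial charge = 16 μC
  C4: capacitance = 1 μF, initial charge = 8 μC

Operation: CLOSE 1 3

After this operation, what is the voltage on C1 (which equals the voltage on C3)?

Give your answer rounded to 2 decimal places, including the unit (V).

Answer: 4.14 V

Derivation:
Initial: C1(4μF, Q=13μC, V=3.25V), C2(1μF, Q=13μC, V=13.00V), C3(3μF, Q=16μC, V=5.33V), C4(1μF, Q=8μC, V=8.00V)
Op 1: CLOSE 1-3: Q_total=29.00, C_total=7.00, V=4.14; Q1=16.57, Q3=12.43; dissipated=3.720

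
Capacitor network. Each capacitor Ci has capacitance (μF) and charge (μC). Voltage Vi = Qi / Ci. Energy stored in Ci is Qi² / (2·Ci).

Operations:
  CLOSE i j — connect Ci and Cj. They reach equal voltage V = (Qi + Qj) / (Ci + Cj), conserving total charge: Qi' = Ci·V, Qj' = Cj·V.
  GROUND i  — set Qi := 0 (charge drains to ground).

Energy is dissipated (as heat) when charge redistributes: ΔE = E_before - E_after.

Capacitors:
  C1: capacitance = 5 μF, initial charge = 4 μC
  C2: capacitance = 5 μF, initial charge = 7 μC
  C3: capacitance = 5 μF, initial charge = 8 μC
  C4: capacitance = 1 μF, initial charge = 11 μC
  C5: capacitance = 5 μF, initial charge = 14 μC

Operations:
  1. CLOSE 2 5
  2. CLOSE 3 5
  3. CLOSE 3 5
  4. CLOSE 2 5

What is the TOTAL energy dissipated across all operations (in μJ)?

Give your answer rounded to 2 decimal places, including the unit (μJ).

Answer: 2.84 μJ

Derivation:
Initial: C1(5μF, Q=4μC, V=0.80V), C2(5μF, Q=7μC, V=1.40V), C3(5μF, Q=8μC, V=1.60V), C4(1μF, Q=11μC, V=11.00V), C5(5μF, Q=14μC, V=2.80V)
Op 1: CLOSE 2-5: Q_total=21.00, C_total=10.00, V=2.10; Q2=10.50, Q5=10.50; dissipated=2.450
Op 2: CLOSE 3-5: Q_total=18.50, C_total=10.00, V=1.85; Q3=9.25, Q5=9.25; dissipated=0.312
Op 3: CLOSE 3-5: Q_total=18.50, C_total=10.00, V=1.85; Q3=9.25, Q5=9.25; dissipated=0.000
Op 4: CLOSE 2-5: Q_total=19.75, C_total=10.00, V=1.98; Q2=9.88, Q5=9.88; dissipated=0.078
Total dissipated: 2.841 μJ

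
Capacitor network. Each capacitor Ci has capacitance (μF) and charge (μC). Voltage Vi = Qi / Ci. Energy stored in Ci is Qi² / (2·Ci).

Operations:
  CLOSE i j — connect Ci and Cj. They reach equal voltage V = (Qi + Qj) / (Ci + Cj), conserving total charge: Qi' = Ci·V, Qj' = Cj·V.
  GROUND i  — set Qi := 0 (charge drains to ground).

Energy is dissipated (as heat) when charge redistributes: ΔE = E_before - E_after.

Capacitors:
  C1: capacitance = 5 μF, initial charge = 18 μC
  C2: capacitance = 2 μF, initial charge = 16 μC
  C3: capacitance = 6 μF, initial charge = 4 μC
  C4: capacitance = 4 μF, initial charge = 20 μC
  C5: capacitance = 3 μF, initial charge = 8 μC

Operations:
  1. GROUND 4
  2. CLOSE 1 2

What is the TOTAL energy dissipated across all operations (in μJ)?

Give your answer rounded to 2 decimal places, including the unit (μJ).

Answer: 63.83 μJ

Derivation:
Initial: C1(5μF, Q=18μC, V=3.60V), C2(2μF, Q=16μC, V=8.00V), C3(6μF, Q=4μC, V=0.67V), C4(4μF, Q=20μC, V=5.00V), C5(3μF, Q=8μC, V=2.67V)
Op 1: GROUND 4: Q4=0; energy lost=50.000
Op 2: CLOSE 1-2: Q_total=34.00, C_total=7.00, V=4.86; Q1=24.29, Q2=9.71; dissipated=13.829
Total dissipated: 63.829 μJ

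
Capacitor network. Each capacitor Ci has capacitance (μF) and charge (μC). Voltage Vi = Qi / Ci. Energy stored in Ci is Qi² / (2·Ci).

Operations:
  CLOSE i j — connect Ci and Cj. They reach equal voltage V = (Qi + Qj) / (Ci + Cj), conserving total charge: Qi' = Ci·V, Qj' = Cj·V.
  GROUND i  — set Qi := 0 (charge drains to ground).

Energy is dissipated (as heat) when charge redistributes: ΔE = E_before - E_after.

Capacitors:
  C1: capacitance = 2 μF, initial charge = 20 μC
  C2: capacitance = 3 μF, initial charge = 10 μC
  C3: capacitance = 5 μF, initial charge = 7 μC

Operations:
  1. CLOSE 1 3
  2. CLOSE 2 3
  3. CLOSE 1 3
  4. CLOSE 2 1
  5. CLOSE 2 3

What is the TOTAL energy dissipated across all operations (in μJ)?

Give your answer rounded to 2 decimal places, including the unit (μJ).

Initial: C1(2μF, Q=20μC, V=10.00V), C2(3μF, Q=10μC, V=3.33V), C3(5μF, Q=7μC, V=1.40V)
Op 1: CLOSE 1-3: Q_total=27.00, C_total=7.00, V=3.86; Q1=7.71, Q3=19.29; dissipated=52.829
Op 2: CLOSE 2-3: Q_total=29.29, C_total=8.00, V=3.66; Q2=10.98, Q3=18.30; dissipated=0.257
Op 3: CLOSE 1-3: Q_total=26.02, C_total=7.00, V=3.72; Q1=7.43, Q3=18.58; dissipated=0.028
Op 4: CLOSE 2-1: Q_total=18.42, C_total=5.00, V=3.68; Q2=11.05, Q1=7.37; dissipated=0.002
Op 5: CLOSE 2-3: Q_total=29.63, C_total=8.00, V=3.70; Q2=11.11, Q3=18.52; dissipated=0.001
Total dissipated: 53.116 μJ

Answer: 53.12 μJ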